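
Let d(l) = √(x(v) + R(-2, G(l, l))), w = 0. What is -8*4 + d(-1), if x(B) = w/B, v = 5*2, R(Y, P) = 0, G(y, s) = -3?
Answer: -32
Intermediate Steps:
v = 10
x(B) = 0 (x(B) = 0/B = 0)
d(l) = 0 (d(l) = √(0 + 0) = √0 = 0)
-8*4 + d(-1) = -8*4 + 0 = -32 + 0 = -32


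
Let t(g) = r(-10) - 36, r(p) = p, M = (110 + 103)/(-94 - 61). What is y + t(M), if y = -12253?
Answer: -12299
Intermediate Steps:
M = -213/155 (M = 213/(-155) = 213*(-1/155) = -213/155 ≈ -1.3742)
t(g) = -46 (t(g) = -10 - 36 = -46)
y + t(M) = -12253 - 46 = -12299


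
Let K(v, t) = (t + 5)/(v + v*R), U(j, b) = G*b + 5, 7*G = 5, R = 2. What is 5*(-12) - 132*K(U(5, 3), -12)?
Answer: -422/25 ≈ -16.880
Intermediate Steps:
G = 5/7 (G = (1/7)*5 = 5/7 ≈ 0.71429)
U(j, b) = 5 + 5*b/7 (U(j, b) = 5*b/7 + 5 = 5 + 5*b/7)
K(v, t) = (5 + t)/(3*v) (K(v, t) = (t + 5)/(v + v*2) = (5 + t)/(v + 2*v) = (5 + t)/((3*v)) = (5 + t)*(1/(3*v)) = (5 + t)/(3*v))
5*(-12) - 132*K(U(5, 3), -12) = 5*(-12) - 44*(5 - 12)/(5 + (5/7)*3) = -60 - 44*(-7)/(5 + 15/7) = -60 - 44*(-7)/50/7 = -60 - 44*7*(-7)/50 = -60 - 132*(-49/150) = -60 + 1078/25 = -422/25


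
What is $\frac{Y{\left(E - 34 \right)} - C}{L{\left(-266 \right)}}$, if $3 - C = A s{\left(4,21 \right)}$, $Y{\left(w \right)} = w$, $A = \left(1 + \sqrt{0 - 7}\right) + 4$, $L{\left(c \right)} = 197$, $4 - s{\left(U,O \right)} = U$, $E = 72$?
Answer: $0$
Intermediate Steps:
$s{\left(U,O \right)} = 4 - U$
$A = 5 + i \sqrt{7}$ ($A = \left(1 + \sqrt{-7}\right) + 4 = \left(1 + i \sqrt{7}\right) + 4 = 5 + i \sqrt{7} \approx 5.0 + 2.6458 i$)
$C = 3$ ($C = 3 - \left(5 + i \sqrt{7}\right) \left(4 - 4\right) = 3 - \left(5 + i \sqrt{7}\right) 0 = 3 - 0 = 3 + 0 = 3$)
$\frac{Y{\left(E - 34 \right)} - C}{L{\left(-266 \right)}} = \frac{\left(72 - 34\right) - 3}{197} = \left(38 - 3\right) \frac{1}{197} = 35 \cdot \frac{1}{197} = \frac{35}{197}$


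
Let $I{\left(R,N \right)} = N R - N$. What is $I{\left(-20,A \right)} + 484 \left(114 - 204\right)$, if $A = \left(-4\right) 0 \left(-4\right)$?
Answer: $-43560$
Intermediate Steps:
$A = 0$ ($A = 0 \left(-4\right) = 0$)
$I{\left(R,N \right)} = - N + N R$
$I{\left(-20,A \right)} + 484 \left(114 - 204\right) = 0 \left(-1 - 20\right) + 484 \left(114 - 204\right) = 0 \left(-21\right) + 484 \left(114 - 204\right) = 0 + 484 \left(-90\right) = 0 - 43560 = -43560$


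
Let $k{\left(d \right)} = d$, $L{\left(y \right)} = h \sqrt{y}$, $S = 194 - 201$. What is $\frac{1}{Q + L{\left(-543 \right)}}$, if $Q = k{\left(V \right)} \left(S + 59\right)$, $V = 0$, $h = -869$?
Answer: $\frac{i \sqrt{543}}{471867} \approx 4.9383 \cdot 10^{-5} i$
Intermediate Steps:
$S = -7$
$L{\left(y \right)} = - 869 \sqrt{y}$
$Q = 0$ ($Q = 0 \left(-7 + 59\right) = 0 \cdot 52 = 0$)
$\frac{1}{Q + L{\left(-543 \right)}} = \frac{1}{0 - 869 \sqrt{-543}} = \frac{1}{0 - 869 i \sqrt{543}} = \frac{1}{\left(-869\right) i \sqrt{543}} = \frac{i \sqrt{543}}{471867}$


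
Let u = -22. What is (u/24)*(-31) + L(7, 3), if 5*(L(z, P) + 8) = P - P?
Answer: 245/12 ≈ 20.417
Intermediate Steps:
L(z, P) = -8 (L(z, P) = -8 + (P - P)/5 = -8 + (⅕)*0 = -8 + 0 = -8)
(u/24)*(-31) + L(7, 3) = -22/24*(-31) - 8 = -22*1/24*(-31) - 8 = -11/12*(-31) - 8 = 341/12 - 8 = 245/12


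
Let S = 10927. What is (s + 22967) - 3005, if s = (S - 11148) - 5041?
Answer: 14700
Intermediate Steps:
s = -5262 (s = (10927 - 11148) - 5041 = -221 - 5041 = -5262)
(s + 22967) - 3005 = (-5262 + 22967) - 3005 = 17705 - 3005 = 14700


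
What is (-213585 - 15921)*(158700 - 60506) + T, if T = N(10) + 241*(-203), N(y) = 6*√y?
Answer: -22536161087 + 6*√10 ≈ -2.2536e+10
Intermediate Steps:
T = -48923 + 6*√10 (T = 6*√10 + 241*(-203) = 6*√10 - 48923 = -48923 + 6*√10 ≈ -48904.)
(-213585 - 15921)*(158700 - 60506) + T = (-213585 - 15921)*(158700 - 60506) + (-48923 + 6*√10) = -229506*98194 + (-48923 + 6*√10) = -22536112164 + (-48923 + 6*√10) = -22536161087 + 6*√10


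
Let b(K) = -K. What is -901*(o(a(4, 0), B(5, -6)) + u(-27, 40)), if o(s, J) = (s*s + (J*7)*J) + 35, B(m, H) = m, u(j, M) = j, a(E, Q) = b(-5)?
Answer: -187408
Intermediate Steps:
a(E, Q) = 5 (a(E, Q) = -1*(-5) = 5)
o(s, J) = 35 + s² + 7*J² (o(s, J) = (s² + (7*J)*J) + 35 = (s² + 7*J²) + 35 = 35 + s² + 7*J²)
-901*(o(a(4, 0), B(5, -6)) + u(-27, 40)) = -901*((35 + 5² + 7*5²) - 27) = -901*((35 + 25 + 7*25) - 27) = -901*((35 + 25 + 175) - 27) = -901*(235 - 27) = -901*208 = -187408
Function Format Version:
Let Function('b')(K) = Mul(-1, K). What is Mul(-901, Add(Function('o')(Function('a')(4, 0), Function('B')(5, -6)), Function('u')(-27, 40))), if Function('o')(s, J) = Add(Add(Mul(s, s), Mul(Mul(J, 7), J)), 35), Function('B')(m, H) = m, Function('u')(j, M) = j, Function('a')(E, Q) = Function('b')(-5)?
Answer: -187408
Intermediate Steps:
Function('a')(E, Q) = 5 (Function('a')(E, Q) = Mul(-1, -5) = 5)
Function('o')(s, J) = Add(35, Pow(s, 2), Mul(7, Pow(J, 2))) (Function('o')(s, J) = Add(Add(Pow(s, 2), Mul(Mul(7, J), J)), 35) = Add(Add(Pow(s, 2), Mul(7, Pow(J, 2))), 35) = Add(35, Pow(s, 2), Mul(7, Pow(J, 2))))
Mul(-901, Add(Function('o')(Function('a')(4, 0), Function('B')(5, -6)), Function('u')(-27, 40))) = Mul(-901, Add(Add(35, Pow(5, 2), Mul(7, Pow(5, 2))), -27)) = Mul(-901, Add(Add(35, 25, Mul(7, 25)), -27)) = Mul(-901, Add(Add(35, 25, 175), -27)) = Mul(-901, Add(235, -27)) = Mul(-901, 208) = -187408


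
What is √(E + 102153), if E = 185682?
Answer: √287835 ≈ 536.50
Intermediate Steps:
√(E + 102153) = √(185682 + 102153) = √287835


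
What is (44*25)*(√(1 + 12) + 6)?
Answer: 6600 + 1100*√13 ≈ 10566.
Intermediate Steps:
(44*25)*(√(1 + 12) + 6) = 1100*(√13 + 6) = 1100*(6 + √13) = 6600 + 1100*√13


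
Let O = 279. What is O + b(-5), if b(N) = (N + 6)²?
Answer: 280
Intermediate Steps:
b(N) = (6 + N)²
O + b(-5) = 279 + (6 - 5)² = 279 + 1² = 279 + 1 = 280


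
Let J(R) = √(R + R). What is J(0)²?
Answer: 0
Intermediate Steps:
J(R) = √2*√R (J(R) = √(2*R) = √2*√R)
J(0)² = (√2*√0)² = (√2*0)² = 0² = 0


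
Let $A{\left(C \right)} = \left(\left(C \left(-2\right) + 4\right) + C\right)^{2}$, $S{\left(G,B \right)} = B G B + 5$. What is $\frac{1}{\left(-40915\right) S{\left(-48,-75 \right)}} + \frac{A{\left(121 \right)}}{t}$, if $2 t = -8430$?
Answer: $- \frac{10081351134574}{3104163564425} \approx -3.2477$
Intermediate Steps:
$t = -4215$ ($t = \frac{1}{2} \left(-8430\right) = -4215$)
$S{\left(G,B \right)} = 5 + G B^{2}$ ($S{\left(G,B \right)} = G B^{2} + 5 = 5 + G B^{2}$)
$A{\left(C \right)} = \left(4 - C\right)^{2}$ ($A{\left(C \right)} = \left(\left(- 2 C + 4\right) + C\right)^{2} = \left(\left(4 - 2 C\right) + C\right)^{2} = \left(4 - C\right)^{2}$)
$\frac{1}{\left(-40915\right) S{\left(-48,-75 \right)}} + \frac{A{\left(121 \right)}}{t} = \frac{1}{\left(-40915\right) \left(5 - 48 \left(-75\right)^{2}\right)} + \frac{\left(-4 + 121\right)^{2}}{-4215} = - \frac{1}{40915 \left(5 - 270000\right)} + 117^{2} \left(- \frac{1}{4215}\right) = - \frac{1}{40915 \left(5 - 270000\right)} + 13689 \left(- \frac{1}{4215}\right) = - \frac{1}{40915 \left(-269995\right)} - \frac{4563}{1405} = \left(- \frac{1}{40915}\right) \left(- \frac{1}{269995}\right) - \frac{4563}{1405} = \frac{1}{11046845425} - \frac{4563}{1405} = - \frac{10081351134574}{3104163564425}$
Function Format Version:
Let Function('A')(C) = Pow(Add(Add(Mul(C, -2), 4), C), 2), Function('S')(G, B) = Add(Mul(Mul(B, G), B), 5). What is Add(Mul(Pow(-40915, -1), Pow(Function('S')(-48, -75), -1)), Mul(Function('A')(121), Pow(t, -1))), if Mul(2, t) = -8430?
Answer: Rational(-10081351134574, 3104163564425) ≈ -3.2477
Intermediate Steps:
t = -4215 (t = Mul(Rational(1, 2), -8430) = -4215)
Function('S')(G, B) = Add(5, Mul(G, Pow(B, 2))) (Function('S')(G, B) = Add(Mul(G, Pow(B, 2)), 5) = Add(5, Mul(G, Pow(B, 2))))
Function('A')(C) = Pow(Add(4, Mul(-1, C)), 2) (Function('A')(C) = Pow(Add(Add(Mul(-2, C), 4), C), 2) = Pow(Add(Add(4, Mul(-2, C)), C), 2) = Pow(Add(4, Mul(-1, C)), 2))
Add(Mul(Pow(-40915, -1), Pow(Function('S')(-48, -75), -1)), Mul(Function('A')(121), Pow(t, -1))) = Add(Mul(Pow(-40915, -1), Pow(Add(5, Mul(-48, Pow(-75, 2))), -1)), Mul(Pow(Add(-4, 121), 2), Pow(-4215, -1))) = Add(Mul(Rational(-1, 40915), Pow(Add(5, Mul(-48, 5625)), -1)), Mul(Pow(117, 2), Rational(-1, 4215))) = Add(Mul(Rational(-1, 40915), Pow(Add(5, -270000), -1)), Mul(13689, Rational(-1, 4215))) = Add(Mul(Rational(-1, 40915), Pow(-269995, -1)), Rational(-4563, 1405)) = Add(Mul(Rational(-1, 40915), Rational(-1, 269995)), Rational(-4563, 1405)) = Add(Rational(1, 11046845425), Rational(-4563, 1405)) = Rational(-10081351134574, 3104163564425)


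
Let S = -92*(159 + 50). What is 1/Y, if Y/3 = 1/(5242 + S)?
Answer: -4662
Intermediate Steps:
S = -19228 (S = -92*209 = -19228)
Y = -1/4662 (Y = 3/(5242 - 19228) = 3/(-13986) = 3*(-1/13986) = -1/4662 ≈ -0.00021450)
1/Y = 1/(-1/4662) = -4662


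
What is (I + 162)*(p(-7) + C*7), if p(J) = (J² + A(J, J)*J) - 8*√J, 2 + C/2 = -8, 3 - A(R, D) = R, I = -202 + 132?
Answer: -14812 - 736*I*√7 ≈ -14812.0 - 1947.3*I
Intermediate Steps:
I = -70
A(R, D) = 3 - R
C = -20 (C = -4 + 2*(-8) = -4 - 16 = -20)
p(J) = J² - 8*√J + J*(3 - J) (p(J) = (J² + (3 - J)*J) - 8*√J = (J² + J*(3 - J)) - 8*√J = J² - 8*√J + J*(3 - J))
(I + 162)*(p(-7) + C*7) = (-70 + 162)*((-8*I*√7 + 3*(-7)) - 20*7) = 92*((-8*I*√7 - 21) - 140) = 92*((-21 - 8*I*√7) - 140) = 92*(-161 - 8*I*√7) = -14812 - 736*I*√7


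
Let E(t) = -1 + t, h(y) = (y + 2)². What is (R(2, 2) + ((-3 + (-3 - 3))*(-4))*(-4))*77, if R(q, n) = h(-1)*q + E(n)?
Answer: -10857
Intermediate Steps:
h(y) = (2 + y)²
R(q, n) = -1 + n + q (R(q, n) = (2 - 1)²*q + (-1 + n) = 1²*q + (-1 + n) = 1*q + (-1 + n) = q + (-1 + n) = -1 + n + q)
(R(2, 2) + ((-3 + (-3 - 3))*(-4))*(-4))*77 = ((-1 + 2 + 2) + ((-3 + (-3 - 3))*(-4))*(-4))*77 = (3 + ((-3 - 6)*(-4))*(-4))*77 = (3 - 9*(-4)*(-4))*77 = (3 + 36*(-4))*77 = (3 - 144)*77 = -141*77 = -10857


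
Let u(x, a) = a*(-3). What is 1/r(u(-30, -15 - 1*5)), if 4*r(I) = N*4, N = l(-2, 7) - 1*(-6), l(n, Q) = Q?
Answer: 1/13 ≈ 0.076923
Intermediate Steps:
u(x, a) = -3*a
N = 13 (N = 7 - 1*(-6) = 7 + 6 = 13)
r(I) = 13 (r(I) = (13*4)/4 = (1/4)*52 = 13)
1/r(u(-30, -15 - 1*5)) = 1/13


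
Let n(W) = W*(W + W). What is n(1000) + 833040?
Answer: 2833040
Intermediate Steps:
n(W) = 2*W**2 (n(W) = W*(2*W) = 2*W**2)
n(1000) + 833040 = 2*1000**2 + 833040 = 2*1000000 + 833040 = 2000000 + 833040 = 2833040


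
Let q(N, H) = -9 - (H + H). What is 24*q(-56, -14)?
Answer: 456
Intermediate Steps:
q(N, H) = -9 - 2*H
24*q(-56, -14) = 24*(-9 - 2*(-14)) = 24*(-9 + 28) = 24*19 = 456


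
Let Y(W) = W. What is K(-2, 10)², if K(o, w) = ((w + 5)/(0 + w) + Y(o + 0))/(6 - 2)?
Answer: 1/64 ≈ 0.015625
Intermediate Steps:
K(o, w) = o/4 + (5 + w)/(4*w) (K(o, w) = ((w + 5)/(0 + w) + (o + 0))/(6 - 2) = ((5 + w)/w + o)/4 = ((5 + w)/w + o)*(¼) = (o + (5 + w)/w)*(¼) = o/4 + (5 + w)/(4*w))
K(-2, 10)² = ((¼)*(5 + 10*(1 - 2))/10)² = ((¼)*(⅒)*(5 + 10*(-1)))² = ((¼)*(⅒)*(5 - 10))² = ((¼)*(⅒)*(-5))² = (-⅛)² = 1/64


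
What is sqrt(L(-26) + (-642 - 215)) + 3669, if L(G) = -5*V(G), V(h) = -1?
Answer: 3669 + 2*I*sqrt(213) ≈ 3669.0 + 29.189*I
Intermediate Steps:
L(G) = 5 (L(G) = -5*(-1) = 5)
sqrt(L(-26) + (-642 - 215)) + 3669 = sqrt(5 + (-642 - 215)) + 3669 = sqrt(5 - 857) + 3669 = sqrt(-852) + 3669 = 2*I*sqrt(213) + 3669 = 3669 + 2*I*sqrt(213)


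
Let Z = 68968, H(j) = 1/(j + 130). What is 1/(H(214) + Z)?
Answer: 344/23724993 ≈ 1.4499e-5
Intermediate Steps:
H(j) = 1/(130 + j)
1/(H(214) + Z) = 1/(1/(130 + 214) + 68968) = 1/(1/344 + 68968) = 1/(23724993/344) = 344/23724993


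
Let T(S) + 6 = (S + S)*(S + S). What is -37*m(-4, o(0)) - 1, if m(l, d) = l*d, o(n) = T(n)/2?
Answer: -445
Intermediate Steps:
T(S) = -6 + 4*S² (T(S) = -6 + (S + S)*(S + S) = -6 + (2*S)*(2*S) = -6 + 4*S²)
o(n) = -3 + 2*n² (o(n) = (-6 + 4*n²)/2 = (-6 + 4*n²)*(½) = -3 + 2*n²)
m(l, d) = d*l
-37*m(-4, o(0)) - 1 = -37*(-3 + 2*0²)*(-4) - 1 = -37*(-3 + 2*0)*(-4) - 1 = -37*(-3 + 0)*(-4) - 1 = -(-111)*(-4) - 1 = -37*12 - 1 = -444 - 1 = -445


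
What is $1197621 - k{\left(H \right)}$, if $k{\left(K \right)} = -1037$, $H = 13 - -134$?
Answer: $1198658$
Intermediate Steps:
$H = 147$ ($H = 13 + 134 = 147$)
$1197621 - k{\left(H \right)} = 1197621 - -1037 = 1197621 + 1037 = 1198658$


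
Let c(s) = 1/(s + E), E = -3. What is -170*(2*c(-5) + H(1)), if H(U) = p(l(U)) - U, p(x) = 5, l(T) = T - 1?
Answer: -1275/2 ≈ -637.50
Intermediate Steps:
l(T) = -1 + T
H(U) = 5 - U
c(s) = 1/(-3 + s) (c(s) = 1/(s - 3) = 1/(-3 + s))
-170*(2*c(-5) + H(1)) = -170*(2/(-3 - 5) + (5 - 1*1)) = -170*(2/(-8) + (5 - 1)) = -170*(2*(-⅛) + 4) = -170*(-¼ + 4) = -170*15/4 = -1275/2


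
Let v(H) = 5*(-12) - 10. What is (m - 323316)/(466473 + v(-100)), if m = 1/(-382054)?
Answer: -123524171065/178191131762 ≈ -0.69321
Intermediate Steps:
v(H) = -70 (v(H) = -60 - 10 = -70)
m = -1/382054 ≈ -2.6174e-6
(m - 323316)/(466473 + v(-100)) = (-1/382054 - 323316)/(466473 - 70) = -123524171065/382054/466403 = -123524171065/382054*1/466403 = -123524171065/178191131762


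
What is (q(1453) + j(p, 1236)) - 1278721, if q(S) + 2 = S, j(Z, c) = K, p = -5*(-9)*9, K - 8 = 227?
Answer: -1277035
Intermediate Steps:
K = 235 (K = 8 + 227 = 235)
p = 405 (p = 45*9 = 405)
j(Z, c) = 235
q(S) = -2 + S
(q(1453) + j(p, 1236)) - 1278721 = ((-2 + 1453) + 235) - 1278721 = (1451 + 235) - 1278721 = 1686 - 1278721 = -1277035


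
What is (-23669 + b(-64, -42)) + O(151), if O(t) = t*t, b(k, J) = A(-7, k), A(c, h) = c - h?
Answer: -811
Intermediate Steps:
b(k, J) = -7 - k
O(t) = t**2
(-23669 + b(-64, -42)) + O(151) = (-23669 + (-7 - 1*(-64))) + 151**2 = (-23669 + (-7 + 64)) + 22801 = (-23669 + 57) + 22801 = -23612 + 22801 = -811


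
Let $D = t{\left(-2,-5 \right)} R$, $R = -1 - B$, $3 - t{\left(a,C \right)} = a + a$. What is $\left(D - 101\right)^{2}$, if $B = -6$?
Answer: $4356$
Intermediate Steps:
$t{\left(a,C \right)} = 3 - 2 a$ ($t{\left(a,C \right)} = 3 - \left(a + a\right) = 3 - 2 a$)
$R = 5$ ($R = -1 - -6 = -1 + 6 = 5$)
$D = 35$ ($D = \left(3 - -4\right) 5 = \left(3 + 4\right) 5 = 7 \cdot 5 = 35$)
$\left(D - 101\right)^{2} = \left(35 - 101\right)^{2} = \left(-66\right)^{2} = 4356$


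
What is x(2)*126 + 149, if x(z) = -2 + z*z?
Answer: 401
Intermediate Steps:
x(z) = -2 + z²
x(2)*126 + 149 = (-2 + 2²)*126 + 149 = (-2 + 4)*126 + 149 = 2*126 + 149 = 252 + 149 = 401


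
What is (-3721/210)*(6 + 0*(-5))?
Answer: -3721/35 ≈ -106.31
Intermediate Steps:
(-3721/210)*(6 + 0*(-5)) = (-3721/210)*(6 + 0) = -61*61/210*6 = -3721/210*6 = -3721/35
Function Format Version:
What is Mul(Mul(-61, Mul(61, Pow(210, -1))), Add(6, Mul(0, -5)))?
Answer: Rational(-3721, 35) ≈ -106.31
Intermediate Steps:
Mul(Mul(-61, Mul(61, Pow(210, -1))), Add(6, Mul(0, -5))) = Mul(Mul(-61, Mul(61, Rational(1, 210))), Add(6, 0)) = Mul(Mul(-61, Rational(61, 210)), 6) = Mul(Rational(-3721, 210), 6) = Rational(-3721, 35)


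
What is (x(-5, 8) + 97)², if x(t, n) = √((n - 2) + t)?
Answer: 9604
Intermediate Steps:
x(t, n) = √(-2 + n + t) (x(t, n) = √((-2 + n) + t) = √(-2 + n + t))
(x(-5, 8) + 97)² = (√(-2 + 8 - 5) + 97)² = (√1 + 97)² = (1 + 97)² = 98² = 9604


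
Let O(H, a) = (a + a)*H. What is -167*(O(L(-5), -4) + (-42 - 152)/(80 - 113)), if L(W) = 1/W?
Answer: -206078/165 ≈ -1249.0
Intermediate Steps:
O(H, a) = 2*H*a (O(H, a) = (2*a)*H = 2*H*a)
-167*(O(L(-5), -4) + (-42 - 152)/(80 - 113)) = -167*(2*(-4)/(-5) + (-42 - 152)/(80 - 113)) = -167*(2*(-1/5)*(-4) - 194/(-33)) = -167*(8/5 - 194*(-1/33)) = -167*(8/5 + 194/33) = -167*1234/165 = -206078/165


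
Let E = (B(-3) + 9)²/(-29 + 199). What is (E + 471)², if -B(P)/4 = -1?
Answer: 6438297121/28900 ≈ 2.2278e+5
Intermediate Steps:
B(P) = 4 (B(P) = -4*(-1) = 4)
E = 169/170 (E = (4 + 9)²/(-29 + 199) = 13²/170 = 169*(1/170) = 169/170 ≈ 0.99412)
(E + 471)² = (169/170 + 471)² = (80239/170)² = 6438297121/28900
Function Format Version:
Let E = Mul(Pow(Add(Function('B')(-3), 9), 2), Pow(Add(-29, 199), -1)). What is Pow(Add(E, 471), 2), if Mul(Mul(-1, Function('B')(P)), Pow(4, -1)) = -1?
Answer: Rational(6438297121, 28900) ≈ 2.2278e+5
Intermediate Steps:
Function('B')(P) = 4 (Function('B')(P) = Mul(-4, -1) = 4)
E = Rational(169, 170) (E = Mul(Pow(Add(4, 9), 2), Pow(Add(-29, 199), -1)) = Mul(Pow(13, 2), Pow(170, -1)) = Mul(169, Rational(1, 170)) = Rational(169, 170) ≈ 0.99412)
Pow(Add(E, 471), 2) = Pow(Add(Rational(169, 170), 471), 2) = Pow(Rational(80239, 170), 2) = Rational(6438297121, 28900)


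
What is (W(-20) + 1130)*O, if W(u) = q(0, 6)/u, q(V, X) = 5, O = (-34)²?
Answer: 1305991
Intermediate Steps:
O = 1156
W(u) = 5/u
(W(-20) + 1130)*O = (5/(-20) + 1130)*1156 = (5*(-1/20) + 1130)*1156 = (-¼ + 1130)*1156 = (4519/4)*1156 = 1305991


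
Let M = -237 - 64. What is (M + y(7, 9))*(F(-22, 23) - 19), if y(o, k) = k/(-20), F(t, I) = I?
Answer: -6029/5 ≈ -1205.8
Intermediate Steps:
M = -301
y(o, k) = -k/20 (y(o, k) = k*(-1/20) = -k/20)
(M + y(7, 9))*(F(-22, 23) - 19) = (-301 - 1/20*9)*(23 - 19) = (-301 - 9/20)*4 = -6029/20*4 = -6029/5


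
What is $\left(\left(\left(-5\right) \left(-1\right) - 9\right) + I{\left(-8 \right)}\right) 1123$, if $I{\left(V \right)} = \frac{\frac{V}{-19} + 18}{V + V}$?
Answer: $- \frac{879309}{152} \approx -5784.9$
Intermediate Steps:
$I{\left(V \right)} = \frac{18 - \frac{V}{19}}{2 V}$ ($I{\left(V \right)} = \frac{V \left(- \frac{1}{19}\right) + 18}{2 V} = \left(- \frac{V}{19} + 18\right) \frac{1}{2 V} = \left(18 - \frac{V}{19}\right) \frac{1}{2 V} = \frac{18 - \frac{V}{19}}{2 V}$)
$\left(\left(\left(-5\right) \left(-1\right) - 9\right) + I{\left(-8 \right)}\right) 1123 = \left(\left(\left(-5\right) \left(-1\right) - 9\right) + \frac{342 - -8}{38 \left(-8\right)}\right) 1123 = \left(\left(5 - 9\right) + \frac{1}{38} \left(- \frac{1}{8}\right) \left(342 + 8\right)\right) 1123 = \left(-4 + \frac{1}{38} \left(- \frac{1}{8}\right) 350\right) 1123 = \left(-4 - \frac{175}{152}\right) 1123 = \left(- \frac{783}{152}\right) 1123 = - \frac{879309}{152}$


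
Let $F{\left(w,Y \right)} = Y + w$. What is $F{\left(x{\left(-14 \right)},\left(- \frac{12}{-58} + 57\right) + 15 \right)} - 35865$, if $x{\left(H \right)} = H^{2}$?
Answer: $- \frac{1032307}{29} \approx -35597.0$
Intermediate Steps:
$F{\left(x{\left(-14 \right)},\left(- \frac{12}{-58} + 57\right) + 15 \right)} - 35865 = \left(\left(\left(- \frac{12}{-58} + 57\right) + 15\right) + \left(-14\right)^{2}\right) - 35865 = \left(\left(\left(\left(-12\right) \left(- \frac{1}{58}\right) + 57\right) + 15\right) + 196\right) - 35865 = \left(\left(\left(\frac{6}{29} + 57\right) + 15\right) + 196\right) - 35865 = \left(\left(\frac{1659}{29} + 15\right) + 196\right) - 35865 = \left(\frac{2094}{29} + 196\right) - 35865 = \frac{7778}{29} - 35865 = - \frac{1032307}{29}$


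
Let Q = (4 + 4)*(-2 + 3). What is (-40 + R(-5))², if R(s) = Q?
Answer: 1024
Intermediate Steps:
Q = 8 (Q = 8*1 = 8)
R(s) = 8
(-40 + R(-5))² = (-40 + 8)² = (-32)² = 1024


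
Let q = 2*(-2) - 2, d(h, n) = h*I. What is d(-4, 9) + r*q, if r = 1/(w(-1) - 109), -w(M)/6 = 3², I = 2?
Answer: -1298/163 ≈ -7.9632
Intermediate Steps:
w(M) = -54 (w(M) = -6*3² = -6*9 = -54)
d(h, n) = 2*h (d(h, n) = h*2 = 2*h)
q = -6 (q = -4 - 2 = -6)
r = -1/163 (r = 1/(-54 - 109) = 1/(-163) = -1/163 ≈ -0.0061350)
d(-4, 9) + r*q = 2*(-4) - 1/163*(-6) = -8 + 6/163 = -1298/163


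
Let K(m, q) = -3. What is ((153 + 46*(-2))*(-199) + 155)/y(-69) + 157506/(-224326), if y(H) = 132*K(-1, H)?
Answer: 328243801/11104137 ≈ 29.560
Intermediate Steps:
y(H) = -396 (y(H) = 132*(-3) = -396)
((153 + 46*(-2))*(-199) + 155)/y(-69) + 157506/(-224326) = ((153 + 46*(-2))*(-199) + 155)/(-396) + 157506/(-224326) = ((153 - 92)*(-199) + 155)*(-1/396) + 157506*(-1/224326) = (61*(-199) + 155)*(-1/396) - 78753/112163 = (-12139 + 155)*(-1/396) - 78753/112163 = -11984*(-1/396) - 78753/112163 = 2996/99 - 78753/112163 = 328243801/11104137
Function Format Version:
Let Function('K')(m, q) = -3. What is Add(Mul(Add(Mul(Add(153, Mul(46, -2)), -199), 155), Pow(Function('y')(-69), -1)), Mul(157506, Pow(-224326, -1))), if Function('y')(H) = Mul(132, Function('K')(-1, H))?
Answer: Rational(328243801, 11104137) ≈ 29.560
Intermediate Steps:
Function('y')(H) = -396 (Function('y')(H) = Mul(132, -3) = -396)
Add(Mul(Add(Mul(Add(153, Mul(46, -2)), -199), 155), Pow(Function('y')(-69), -1)), Mul(157506, Pow(-224326, -1))) = Add(Mul(Add(Mul(Add(153, Mul(46, -2)), -199), 155), Pow(-396, -1)), Mul(157506, Pow(-224326, -1))) = Add(Mul(Add(Mul(Add(153, -92), -199), 155), Rational(-1, 396)), Mul(157506, Rational(-1, 224326))) = Add(Mul(Add(Mul(61, -199), 155), Rational(-1, 396)), Rational(-78753, 112163)) = Add(Mul(Add(-12139, 155), Rational(-1, 396)), Rational(-78753, 112163)) = Add(Mul(-11984, Rational(-1, 396)), Rational(-78753, 112163)) = Add(Rational(2996, 99), Rational(-78753, 112163)) = Rational(328243801, 11104137)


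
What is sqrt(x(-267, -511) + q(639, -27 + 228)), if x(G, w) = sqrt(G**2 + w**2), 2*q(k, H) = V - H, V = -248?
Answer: sqrt(-898 + 4*sqrt(332410))/2 ≈ 18.763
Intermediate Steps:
q(k, H) = -124 - H/2 (q(k, H) = (-248 - H)/2 = -124 - H/2)
sqrt(x(-267, -511) + q(639, -27 + 228)) = sqrt(sqrt((-267)**2 + (-511)**2) + (-124 - (-27 + 228)/2)) = sqrt(sqrt(71289 + 261121) + (-124 - 1/2*201)) = sqrt(sqrt(332410) + (-124 - 201/2)) = sqrt(sqrt(332410) - 449/2) = sqrt(-449/2 + sqrt(332410))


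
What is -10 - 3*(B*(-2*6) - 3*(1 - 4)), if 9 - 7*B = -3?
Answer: 173/7 ≈ 24.714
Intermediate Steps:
B = 12/7 (B = 9/7 - ⅐*(-3) = 9/7 + 3/7 = 12/7 ≈ 1.7143)
-10 - 3*(B*(-2*6) - 3*(1 - 4)) = -10 - 3*(12*(-2*6)/7 - 3*(1 - 4)) = -10 - 3*((12/7)*(-12) - 3*(-3)) = -10 - 3*(-144/7 + 9) = -10 - 3*(-81/7) = -10 + 243/7 = 173/7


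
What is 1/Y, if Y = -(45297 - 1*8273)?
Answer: -1/37024 ≈ -2.7010e-5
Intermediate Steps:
Y = -37024 (Y = -(45297 - 8273) = -1*37024 = -37024)
1/Y = 1/(-37024) = -1/37024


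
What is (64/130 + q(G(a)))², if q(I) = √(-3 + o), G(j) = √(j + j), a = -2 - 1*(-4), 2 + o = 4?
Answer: -3201/4225 + 64*I/65 ≈ -0.75763 + 0.98462*I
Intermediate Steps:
o = 2 (o = -2 + 4 = 2)
a = 2 (a = -2 + 4 = 2)
G(j) = √2*√j (G(j) = √(2*j) = √2*√j)
q(I) = I (q(I) = √(-3 + 2) = √(-1) = I)
(64/130 + q(G(a)))² = (64/130 + I)² = (64*(1/130) + I)² = (32/65 + I)²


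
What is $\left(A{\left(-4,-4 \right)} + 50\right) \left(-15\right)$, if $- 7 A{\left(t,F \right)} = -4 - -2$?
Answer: $- \frac{5280}{7} \approx -754.29$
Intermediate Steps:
$A{\left(t,F \right)} = \frac{2}{7}$ ($A{\left(t,F \right)} = - \frac{-4 - -2}{7} = - \frac{-4 + 2}{7} = \left(- \frac{1}{7}\right) \left(-2\right) = \frac{2}{7}$)
$\left(A{\left(-4,-4 \right)} + 50\right) \left(-15\right) = \left(\frac{2}{7} + 50\right) \left(-15\right) = \frac{352}{7} \left(-15\right) = - \frac{5280}{7}$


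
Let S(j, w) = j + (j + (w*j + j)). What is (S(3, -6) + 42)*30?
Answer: 990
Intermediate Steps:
S(j, w) = 3*j + j*w (S(j, w) = j + (j + (j*w + j)) = j + (j + (j + j*w)) = j + (2*j + j*w) = 3*j + j*w)
(S(3, -6) + 42)*30 = (3*(3 - 6) + 42)*30 = (3*(-3) + 42)*30 = (-9 + 42)*30 = 33*30 = 990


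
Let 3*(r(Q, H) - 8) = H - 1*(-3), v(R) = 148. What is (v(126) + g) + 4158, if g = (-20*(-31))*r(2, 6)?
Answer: 11126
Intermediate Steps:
r(Q, H) = 9 + H/3 (r(Q, H) = 8 + (H - 1*(-3))/3 = 8 + (H + 3)/3 = 8 + (3 + H)/3 = 8 + (1 + H/3) = 9 + H/3)
g = 6820 (g = (-20*(-31))*(9 + (1/3)*6) = 620*(9 + 2) = 620*11 = 6820)
(v(126) + g) + 4158 = (148 + 6820) + 4158 = 6968 + 4158 = 11126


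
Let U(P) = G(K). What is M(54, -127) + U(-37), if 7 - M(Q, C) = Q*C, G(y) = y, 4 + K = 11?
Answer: 6872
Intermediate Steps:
K = 7 (K = -4 + 11 = 7)
M(Q, C) = 7 - C*Q (M(Q, C) = 7 - Q*C = 7 - C*Q)
U(P) = 7
M(54, -127) + U(-37) = (7 - 1*(-127)*54) + 7 = (7 + 6858) + 7 = 6865 + 7 = 6872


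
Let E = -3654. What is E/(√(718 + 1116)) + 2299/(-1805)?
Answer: -121/95 - 261*√1834/131 ≈ -86.597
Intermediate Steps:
E/(√(718 + 1116)) + 2299/(-1805) = -3654/√(718 + 1116) + 2299/(-1805) = -3654*√1834/1834 + 2299*(-1/1805) = -261*√1834/131 - 121/95 = -121/95 - 261*√1834/131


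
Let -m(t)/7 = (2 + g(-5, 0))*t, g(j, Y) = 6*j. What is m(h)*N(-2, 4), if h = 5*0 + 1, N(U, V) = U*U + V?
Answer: 1568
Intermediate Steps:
N(U, V) = V + U**2 (N(U, V) = U**2 + V = V + U**2)
h = 1 (h = 0 + 1 = 1)
m(t) = 196*t (m(t) = -7*(2 + 6*(-5))*t = -7*(2 - 30)*t = -(-196)*t = 196*t)
m(h)*N(-2, 4) = (196*1)*(4 + (-2)**2) = 196*(4 + 4) = 196*8 = 1568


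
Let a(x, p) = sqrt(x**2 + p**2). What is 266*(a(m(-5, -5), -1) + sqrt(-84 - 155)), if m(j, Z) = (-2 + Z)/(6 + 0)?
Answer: 133*sqrt(85)/3 + 266*I*sqrt(239) ≈ 408.73 + 4112.3*I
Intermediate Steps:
m(j, Z) = -1/3 + Z/6 (m(j, Z) = (-2 + Z)/6 = (-2 + Z)*(1/6) = -1/3 + Z/6)
a(x, p) = sqrt(p**2 + x**2)
266*(a(m(-5, -5), -1) + sqrt(-84 - 155)) = 266*(sqrt((-1)**2 + (-1/3 + (1/6)*(-5))**2) + sqrt(-84 - 155)) = 266*(sqrt(1 + (-1/3 - 5/6)**2) + sqrt(-239)) = 266*(sqrt(1 + (-7/6)**2) + I*sqrt(239)) = 266*(sqrt(1 + 49/36) + I*sqrt(239)) = 266*(sqrt(85/36) + I*sqrt(239)) = 266*(sqrt(85)/6 + I*sqrt(239)) = 133*sqrt(85)/3 + 266*I*sqrt(239)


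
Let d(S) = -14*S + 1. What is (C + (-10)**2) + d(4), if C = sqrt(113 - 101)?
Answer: 45 + 2*sqrt(3) ≈ 48.464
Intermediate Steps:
C = 2*sqrt(3) (C = sqrt(12) = 2*sqrt(3) ≈ 3.4641)
d(S) = 1 - 14*S
(C + (-10)**2) + d(4) = (2*sqrt(3) + (-10)**2) + (1 - 14*4) = (2*sqrt(3) + 100) + (1 - 56) = (100 + 2*sqrt(3)) - 55 = 45 + 2*sqrt(3)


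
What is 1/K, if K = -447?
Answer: -1/447 ≈ -0.0022371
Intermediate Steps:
1/K = 1/(-447) = -1/447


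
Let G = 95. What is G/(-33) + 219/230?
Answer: -14623/7590 ≈ -1.9266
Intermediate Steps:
G/(-33) + 219/230 = 95/(-33) + 219/230 = 95*(-1/33) + 219*(1/230) = -95/33 + 219/230 = -14623/7590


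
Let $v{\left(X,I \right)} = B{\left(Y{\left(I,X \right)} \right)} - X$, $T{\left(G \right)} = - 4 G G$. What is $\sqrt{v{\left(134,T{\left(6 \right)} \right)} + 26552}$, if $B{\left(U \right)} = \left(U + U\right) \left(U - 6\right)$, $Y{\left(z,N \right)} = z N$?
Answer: $\sqrt{744929202} \approx 27293.0$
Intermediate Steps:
$Y{\left(z,N \right)} = N z$
$T{\left(G \right)} = - 4 G^{2}$
$B{\left(U \right)} = 2 U \left(-6 + U\right)$
$v{\left(X,I \right)} = - X + 2 I X \left(-6 + I X\right)$ ($v{\left(X,I \right)} = 2 X I \left(-6 + X I\right) - X = 2 I X \left(-6 + I X\right) - X = - X + 2 I X \left(-6 + I X\right)$)
$\sqrt{v{\left(134,T{\left(6 \right)} \right)} + 26552} = \sqrt{134 \left(-1 + 2 \left(- 4 \cdot 6^{2}\right) \left(-6 + - 4 \cdot 6^{2} \cdot 134\right)\right) + 26552} = \sqrt{134 \left(-1 + 2 \left(\left(-4\right) 36\right) \left(-6 + \left(-4\right) 36 \cdot 134\right)\right) + 26552} = \sqrt{134 \left(-1 + 2 \left(-144\right) \left(-6 - 19296\right)\right) + 26552} = \sqrt{134 \left(-1 + 2 \left(-144\right) \left(-19302\right)\right) + 26552} = \sqrt{134 \left(-1 + 5558976\right) + 26552} = \sqrt{134 \cdot 5558975 + 26552} = \sqrt{744902650 + 26552} = \sqrt{744929202}$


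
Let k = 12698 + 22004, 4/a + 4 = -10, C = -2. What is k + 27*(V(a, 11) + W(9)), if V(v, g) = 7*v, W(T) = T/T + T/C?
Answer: 69107/2 ≈ 34554.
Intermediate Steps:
W(T) = 1 - T/2 (W(T) = T/T + T/(-2) = 1 + T*(-½) = 1 - T/2)
a = -2/7 (a = 4/(-4 - 10) = 4/(-14) = 4*(-1/14) = -2/7 ≈ -0.28571)
k = 34702
k + 27*(V(a, 11) + W(9)) = 34702 + 27*(7*(-2/7) + (1 - ½*9)) = 34702 + 27*(-2 + (1 - 9/2)) = 34702 + 27*(-2 - 7/2) = 34702 + 27*(-11/2) = 34702 - 297/2 = 69107/2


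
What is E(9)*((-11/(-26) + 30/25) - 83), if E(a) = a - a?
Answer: 0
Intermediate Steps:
E(a) = 0
E(9)*((-11/(-26) + 30/25) - 83) = 0*((-11/(-26) + 30/25) - 83) = 0*((-11*(-1/26) + 30*(1/25)) - 83) = 0*((11/26 + 6/5) - 83) = 0*(211/130 - 83) = 0*(-10579/130) = 0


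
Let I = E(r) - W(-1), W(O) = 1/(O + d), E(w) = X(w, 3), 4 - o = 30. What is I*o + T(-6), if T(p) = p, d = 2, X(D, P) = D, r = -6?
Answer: 176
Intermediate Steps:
o = -26 (o = 4 - 1*30 = 4 - 30 = -26)
E(w) = w
W(O) = 1/(2 + O) (W(O) = 1/(O + 2) = 1/(2 + O))
I = -7 (I = -6 - 1/(2 - 1) = -6 - 1/1 = -6 - 1*1 = -6 - 1 = -7)
I*o + T(-6) = -7*(-26) - 6 = 182 - 6 = 176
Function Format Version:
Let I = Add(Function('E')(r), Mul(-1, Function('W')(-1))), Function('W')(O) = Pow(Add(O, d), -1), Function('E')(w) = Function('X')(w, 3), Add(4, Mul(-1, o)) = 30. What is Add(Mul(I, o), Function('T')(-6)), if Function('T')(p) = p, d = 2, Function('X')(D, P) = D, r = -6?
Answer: 176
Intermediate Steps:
o = -26 (o = Add(4, Mul(-1, 30)) = Add(4, -30) = -26)
Function('E')(w) = w
Function('W')(O) = Pow(Add(2, O), -1) (Function('W')(O) = Pow(Add(O, 2), -1) = Pow(Add(2, O), -1))
I = -7 (I = Add(-6, Mul(-1, Pow(Add(2, -1), -1))) = Add(-6, Mul(-1, Pow(1, -1))) = Add(-6, Mul(-1, 1)) = Add(-6, -1) = -7)
Add(Mul(I, o), Function('T')(-6)) = Add(Mul(-7, -26), -6) = Add(182, -6) = 176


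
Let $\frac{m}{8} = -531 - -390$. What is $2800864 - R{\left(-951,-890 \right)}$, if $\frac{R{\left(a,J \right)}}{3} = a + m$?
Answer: $2807101$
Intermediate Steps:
$m = -1128$ ($m = 8 \left(-531 - -390\right) = 8 \left(-531 + 390\right) = 8 \left(-141\right) = -1128$)
$R{\left(a,J \right)} = -3384 + 3 a$ ($R{\left(a,J \right)} = 3 \left(a - 1128\right) = 3 \left(-1128 + a\right) = -3384 + 3 a$)
$2800864 - R{\left(-951,-890 \right)} = 2800864 - \left(-3384 + 3 \left(-951\right)\right) = 2800864 - \left(-3384 - 2853\right) = 2800864 - -6237 = 2800864 + 6237 = 2807101$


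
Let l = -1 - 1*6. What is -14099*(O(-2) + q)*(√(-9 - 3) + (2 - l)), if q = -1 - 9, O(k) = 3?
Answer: 888237 + 197386*I*√3 ≈ 8.8824e+5 + 3.4188e+5*I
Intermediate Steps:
q = -10
l = -7 (l = -1 - 6 = -7)
-14099*(O(-2) + q)*(√(-9 - 3) + (2 - l)) = -14099*(3 - 10)*(√(-9 - 3) + (2 - 1*(-7))) = -(-98693)*(√(-12) + (2 + 7)) = -(-98693)*(2*I*√3 + 9) = -(-98693)*(9 + 2*I*√3) = -14099*(-63 - 14*I*√3) = 888237 + 197386*I*√3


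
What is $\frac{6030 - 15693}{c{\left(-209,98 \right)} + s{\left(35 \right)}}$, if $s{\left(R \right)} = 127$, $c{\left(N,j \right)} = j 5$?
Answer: $- \frac{9663}{617} \approx -15.661$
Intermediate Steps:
$c{\left(N,j \right)} = 5 j$
$\frac{6030 - 15693}{c{\left(-209,98 \right)} + s{\left(35 \right)}} = \frac{6030 - 15693}{5 \cdot 98 + 127} = - \frac{9663}{490 + 127} = - \frac{9663}{617}$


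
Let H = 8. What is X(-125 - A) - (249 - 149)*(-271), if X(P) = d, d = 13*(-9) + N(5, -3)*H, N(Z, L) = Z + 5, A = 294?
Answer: 27063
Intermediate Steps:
N(Z, L) = 5 + Z
d = -37 (d = 13*(-9) + (5 + 5)*8 = -117 + 10*8 = -117 + 80 = -37)
X(P) = -37
X(-125 - A) - (249 - 149)*(-271) = -37 - (249 - 149)*(-271) = -37 - 100*(-271) = -37 - 1*(-27100) = -37 + 27100 = 27063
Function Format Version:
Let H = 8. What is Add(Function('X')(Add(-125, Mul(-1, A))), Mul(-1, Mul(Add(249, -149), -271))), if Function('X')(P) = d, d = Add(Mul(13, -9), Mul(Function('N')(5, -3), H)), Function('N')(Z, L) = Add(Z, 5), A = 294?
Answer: 27063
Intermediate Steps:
Function('N')(Z, L) = Add(5, Z)
d = -37 (d = Add(Mul(13, -9), Mul(Add(5, 5), 8)) = Add(-117, Mul(10, 8)) = Add(-117, 80) = -37)
Function('X')(P) = -37
Add(Function('X')(Add(-125, Mul(-1, A))), Mul(-1, Mul(Add(249, -149), -271))) = Add(-37, Mul(-1, Mul(Add(249, -149), -271))) = Add(-37, Mul(-1, Mul(100, -271))) = Add(-37, Mul(-1, -27100)) = Add(-37, 27100) = 27063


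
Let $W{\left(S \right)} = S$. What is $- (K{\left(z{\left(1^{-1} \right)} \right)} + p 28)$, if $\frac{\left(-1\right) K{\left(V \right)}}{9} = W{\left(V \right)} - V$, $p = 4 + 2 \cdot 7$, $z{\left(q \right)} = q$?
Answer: $-504$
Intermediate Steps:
$p = 18$ ($p = 4 + 14 = 18$)
$K{\left(V \right)} = 0$ ($K{\left(V \right)} = - 9 \left(V - V\right) = \left(-9\right) 0 = 0$)
$- (K{\left(z{\left(1^{-1} \right)} \right)} + p 28) = - (0 + 18 \cdot 28) = - (0 + 504) = \left(-1\right) 504 = -504$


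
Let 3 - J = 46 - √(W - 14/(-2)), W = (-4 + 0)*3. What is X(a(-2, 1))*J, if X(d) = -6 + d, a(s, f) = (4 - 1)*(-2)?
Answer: 516 - 12*I*√5 ≈ 516.0 - 26.833*I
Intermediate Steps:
W = -12 (W = -4*3 = -12)
a(s, f) = -6 (a(s, f) = 3*(-2) = -6)
J = -43 + I*√5 (J = 3 - (46 - √(-12 - 14/(-2))) = 3 - (46 - √(-12 - 14*(-½))) = 3 - (46 - √(-12 + 7)) = 3 - (46 - √(-5)) = 3 - (46 - I*√5) = 3 + (-46 + I*√5) = -43 + I*√5 ≈ -43.0 + 2.2361*I)
X(a(-2, 1))*J = (-6 - 6)*(-43 + I*√5) = -12*(-43 + I*√5) = 516 - 12*I*√5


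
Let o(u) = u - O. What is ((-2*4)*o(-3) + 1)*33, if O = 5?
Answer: 2145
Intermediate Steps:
o(u) = -5 + u (o(u) = u - 1*5 = u - 5 = -5 + u)
((-2*4)*o(-3) + 1)*33 = ((-2*4)*(-5 - 3) + 1)*33 = (-8*(-8) + 1)*33 = (64 + 1)*33 = 65*33 = 2145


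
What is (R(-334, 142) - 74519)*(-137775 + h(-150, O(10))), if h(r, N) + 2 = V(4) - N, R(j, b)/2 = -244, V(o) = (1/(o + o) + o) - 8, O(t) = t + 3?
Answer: 82684041457/8 ≈ 1.0336e+10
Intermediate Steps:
O(t) = 3 + t
V(o) = -8 + o + 1/(2*o) (V(o) = (1/(2*o) + o) - 8 = (o + 1/(2*o)) - 8 = -8 + o + 1/(2*o))
R(j, b) = -488 (R(j, b) = 2*(-244) = -488)
h(r, N) = -47/8 - N (h(r, N) = -2 + ((-8 + 4 + (½)/4) - N) = -2 + ((-8 + 4 + (½)*(¼)) - N) = -2 + ((-8 + 4 + ⅛) - N) = -2 + (-31/8 - N) = -47/8 - N)
(R(-334, 142) - 74519)*(-137775 + h(-150, O(10))) = (-488 - 74519)*(-137775 + (-47/8 - (3 + 10))) = -75007*(-137775 + (-47/8 - 1*13)) = -75007*(-137775 + (-47/8 - 13)) = -75007*(-137775 - 151/8) = -75007*(-1102351/8) = 82684041457/8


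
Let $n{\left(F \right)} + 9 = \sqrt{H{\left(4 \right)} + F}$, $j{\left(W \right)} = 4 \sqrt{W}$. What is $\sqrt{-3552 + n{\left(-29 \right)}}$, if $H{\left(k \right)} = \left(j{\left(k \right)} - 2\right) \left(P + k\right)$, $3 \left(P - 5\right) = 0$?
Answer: $2 i \sqrt{889} \approx 59.632 i$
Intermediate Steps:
$P = 5$ ($P = 5 + \frac{1}{3} \cdot 0 = 5 + 0 = 5$)
$H{\left(k \right)} = \left(-2 + 4 \sqrt{k}\right) \left(5 + k\right)$ ($H{\left(k \right)} = \left(4 \sqrt{k} - 2\right) \left(5 + k\right) = \left(-2 + 4 \sqrt{k}\right) \left(5 + k\right)$)
$n{\left(F \right)} = -9 + \sqrt{54 + F}$ ($n{\left(F \right)} = -9 + \sqrt{\left(-10 - 8 + 4 \cdot 4^{\frac{3}{2}} + 20 \sqrt{4}\right) + F} = -9 + \sqrt{\left(-10 - 8 + 4 \cdot 8 + 20 \cdot 2\right) + F} = -9 + \sqrt{\left(-10 - 8 + 32 + 40\right) + F} = -9 + \sqrt{54 + F}$)
$\sqrt{-3552 + n{\left(-29 \right)}} = \sqrt{-3552 - \left(9 - \sqrt{54 - 29}\right)} = \sqrt{-3552 - \left(9 - \sqrt{25}\right)} = \sqrt{-3552 + \left(-9 + 5\right)} = \sqrt{-3552 - 4} = \sqrt{-3556} = 2 i \sqrt{889}$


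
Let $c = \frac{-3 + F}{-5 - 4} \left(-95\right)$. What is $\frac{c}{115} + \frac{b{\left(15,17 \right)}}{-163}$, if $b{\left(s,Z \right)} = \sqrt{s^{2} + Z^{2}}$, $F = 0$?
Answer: $- \frac{19}{69} - \frac{\sqrt{514}}{163} \approx -0.41445$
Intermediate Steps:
$c = - \frac{95}{3}$ ($c = \frac{-3 + 0}{-5 - 4} \left(-95\right) = - \frac{3}{-9} \left(-95\right) = \left(-3\right) \left(- \frac{1}{9}\right) \left(-95\right) = \frac{1}{3} \left(-95\right) = - \frac{95}{3} \approx -31.667$)
$b{\left(s,Z \right)} = \sqrt{Z^{2} + s^{2}}$
$\frac{c}{115} + \frac{b{\left(15,17 \right)}}{-163} = - \frac{95}{3 \cdot 115} + \frac{\sqrt{17^{2} + 15^{2}}}{-163} = \left(- \frac{95}{3}\right) \frac{1}{115} + \sqrt{289 + 225} \left(- \frac{1}{163}\right) = - \frac{19}{69} + \sqrt{514} \left(- \frac{1}{163}\right) = - \frac{19}{69} - \frac{\sqrt{514}}{163}$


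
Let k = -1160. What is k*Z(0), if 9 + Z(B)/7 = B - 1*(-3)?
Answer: 48720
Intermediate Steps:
Z(B) = -42 + 7*B (Z(B) = -63 + 7*(B - 1*(-3)) = -63 + 7*(B + 3) = -63 + 7*(3 + B) = -63 + (21 + 7*B) = -42 + 7*B)
k*Z(0) = -1160*(-42 + 7*0) = -1160*(-42 + 0) = -1160*(-42) = 48720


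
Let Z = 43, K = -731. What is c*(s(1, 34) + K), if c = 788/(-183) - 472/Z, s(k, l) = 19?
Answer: 85625120/7869 ≈ 10881.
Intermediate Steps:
c = -120260/7869 (c = 788/(-183) - 472/43 = 788*(-1/183) - 472*1/43 = -788/183 - 472/43 = -120260/7869 ≈ -15.283)
c*(s(1, 34) + K) = -120260*(19 - 731)/7869 = -120260/7869*(-712) = 85625120/7869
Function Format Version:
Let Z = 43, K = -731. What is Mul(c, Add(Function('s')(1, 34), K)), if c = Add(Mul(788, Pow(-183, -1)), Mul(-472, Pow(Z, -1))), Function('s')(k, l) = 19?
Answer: Rational(85625120, 7869) ≈ 10881.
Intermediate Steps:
c = Rational(-120260, 7869) (c = Add(Mul(788, Pow(-183, -1)), Mul(-472, Pow(43, -1))) = Add(Mul(788, Rational(-1, 183)), Mul(-472, Rational(1, 43))) = Add(Rational(-788, 183), Rational(-472, 43)) = Rational(-120260, 7869) ≈ -15.283)
Mul(c, Add(Function('s')(1, 34), K)) = Mul(Rational(-120260, 7869), Add(19, -731)) = Mul(Rational(-120260, 7869), -712) = Rational(85625120, 7869)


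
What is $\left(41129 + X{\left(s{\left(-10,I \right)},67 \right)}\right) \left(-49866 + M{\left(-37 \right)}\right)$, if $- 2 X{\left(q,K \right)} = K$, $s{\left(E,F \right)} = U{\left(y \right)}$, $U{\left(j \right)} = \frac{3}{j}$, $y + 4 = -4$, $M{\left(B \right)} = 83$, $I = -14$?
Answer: $- \frac{4091714553}{2} \approx -2.0459 \cdot 10^{9}$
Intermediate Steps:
$y = -8$ ($y = -4 - 4 = -8$)
$s{\left(E,F \right)} = - \frac{3}{8}$ ($s{\left(E,F \right)} = \frac{3}{-8} = 3 \left(- \frac{1}{8}\right) = - \frac{3}{8}$)
$X{\left(q,K \right)} = - \frac{K}{2}$
$\left(41129 + X{\left(s{\left(-10,I \right)},67 \right)}\right) \left(-49866 + M{\left(-37 \right)}\right) = \left(41129 - \frac{67}{2}\right) \left(-49866 + 83\right) = \left(41129 - \frac{67}{2}\right) \left(-49783\right) = \frac{82191}{2} \left(-49783\right) = - \frac{4091714553}{2}$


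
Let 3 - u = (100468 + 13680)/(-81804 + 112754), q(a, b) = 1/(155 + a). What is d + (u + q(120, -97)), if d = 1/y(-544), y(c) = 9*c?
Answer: -114130429/166684320 ≈ -0.68471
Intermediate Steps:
u = -10649/15475 (u = 3 - (100468 + 13680)/(-81804 + 112754) = 3 - 114148/30950 = 3 - 1*57074/15475 = 3 - 57074/15475 = -10649/15475 ≈ -0.68814)
d = -1/4896 (d = 1/(9*(-544)) = 1/(-4896) = -1/4896 ≈ -0.00020425)
d + (u + q(120, -97)) = -1/4896 + (-10649/15475 + 1/(155 + 120)) = -1/4896 + (-10649/15475 + 1/275) = -1/4896 - 23304/34045 = -114130429/166684320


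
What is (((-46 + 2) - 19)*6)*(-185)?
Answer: 69930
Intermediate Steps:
(((-46 + 2) - 19)*6)*(-185) = ((-44 - 19)*6)*(-185) = -63*6*(-185) = -378*(-185) = 69930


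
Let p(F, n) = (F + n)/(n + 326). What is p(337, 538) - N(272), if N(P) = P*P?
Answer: -63921301/864 ≈ -73983.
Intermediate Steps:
p(F, n) = (F + n)/(326 + n)
N(P) = P²
p(337, 538) - N(272) = (337 + 538)/(326 + 538) - 1*272² = 875/864 - 1*73984 = (1/864)*875 - 73984 = 875/864 - 73984 = -63921301/864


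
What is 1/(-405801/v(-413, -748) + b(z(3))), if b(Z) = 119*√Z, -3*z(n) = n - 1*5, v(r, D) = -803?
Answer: 8079129/3931909705 - 634151*√6/3931909705 ≈ 0.0016597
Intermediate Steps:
z(n) = 5/3 - n/3 (z(n) = -(n - 1*5)/3 = -(n - 5)/3 = -(-5 + n)/3 = 5/3 - n/3)
1/(-405801/v(-413, -748) + b(z(3))) = 1/(-405801/(-803) + 119*√(5/3 - ⅓*3)) = 1/(-405801*(-1/803) + 119*√(5/3 - 1)) = 1/(36891/73 + 119*√(⅔)) = 1/(36891/73 + 119*(√6/3)) = 1/(36891/73 + 119*√6/3)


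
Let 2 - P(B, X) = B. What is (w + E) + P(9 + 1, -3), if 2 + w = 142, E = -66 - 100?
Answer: -34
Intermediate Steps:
P(B, X) = 2 - B
E = -166
w = 140 (w = -2 + 142 = 140)
(w + E) + P(9 + 1, -3) = (140 - 166) + (2 - (9 + 1)) = -26 + (2 - 1*10) = -26 + (2 - 10) = -26 - 8 = -34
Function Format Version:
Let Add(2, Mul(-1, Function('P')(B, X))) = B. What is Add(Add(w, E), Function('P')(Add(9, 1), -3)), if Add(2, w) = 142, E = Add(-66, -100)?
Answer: -34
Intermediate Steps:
Function('P')(B, X) = Add(2, Mul(-1, B))
E = -166
w = 140 (w = Add(-2, 142) = 140)
Add(Add(w, E), Function('P')(Add(9, 1), -3)) = Add(Add(140, -166), Add(2, Mul(-1, Add(9, 1)))) = Add(-26, Add(2, Mul(-1, 10))) = Add(-26, Add(2, -10)) = Add(-26, -8) = -34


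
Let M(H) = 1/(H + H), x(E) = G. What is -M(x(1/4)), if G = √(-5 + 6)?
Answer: -½ ≈ -0.50000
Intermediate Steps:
G = 1 (G = √1 = 1)
x(E) = 1
M(H) = 1/(2*H)
-M(x(1/4)) = -1/(2*1) = -1/2 = -1*½ = -½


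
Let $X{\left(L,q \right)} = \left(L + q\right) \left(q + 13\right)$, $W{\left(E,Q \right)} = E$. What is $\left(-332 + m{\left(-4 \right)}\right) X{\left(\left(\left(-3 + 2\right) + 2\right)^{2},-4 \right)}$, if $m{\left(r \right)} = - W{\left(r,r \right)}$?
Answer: $8856$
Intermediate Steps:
$m{\left(r \right)} = - r$
$X{\left(L,q \right)} = \left(13 + q\right) \left(L + q\right)$ ($X{\left(L,q \right)} = \left(L + q\right) \left(13 + q\right) = \left(13 + q\right) \left(L + q\right)$)
$\left(-332 + m{\left(-4 \right)}\right) X{\left(\left(\left(-3 + 2\right) + 2\right)^{2},-4 \right)} = \left(-332 - -4\right) \left(\left(-4\right)^{2} + 13 \left(\left(-3 + 2\right) + 2\right)^{2} + 13 \left(-4\right) + \left(\left(-3 + 2\right) + 2\right)^{2} \left(-4\right)\right) = \left(-332 + 4\right) \left(16 + 13 \left(-1 + 2\right)^{2} - 52 + \left(-1 + 2\right)^{2} \left(-4\right)\right) = - 328 \left(16 + 13 \cdot 1^{2} - 52 + 1^{2} \left(-4\right)\right) = - 328 \left(16 + 13 \cdot 1 - 52 + 1 \left(-4\right)\right) = - 328 \left(16 + 13 - 52 - 4\right) = \left(-328\right) \left(-27\right) = 8856$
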